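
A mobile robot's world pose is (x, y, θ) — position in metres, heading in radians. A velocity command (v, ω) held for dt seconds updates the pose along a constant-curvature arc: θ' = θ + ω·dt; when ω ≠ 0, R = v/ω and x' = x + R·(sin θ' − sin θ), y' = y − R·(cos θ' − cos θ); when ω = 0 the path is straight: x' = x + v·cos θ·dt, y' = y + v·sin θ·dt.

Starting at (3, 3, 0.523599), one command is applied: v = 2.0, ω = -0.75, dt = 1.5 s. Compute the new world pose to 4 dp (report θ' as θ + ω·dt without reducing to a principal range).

θ' = 0.5236 + -0.75·1.5 = -0.6014
R = v/ω = 2.0/-0.75 = -2.6667
x' = 3 + -2.6667·(sin -0.6014 − sin 0.5236) = 5.8421
y' = 3 − -2.6667·(cos -0.6014 − cos 0.5236) = 2.8894

(5.8421, 2.8894, -0.6014)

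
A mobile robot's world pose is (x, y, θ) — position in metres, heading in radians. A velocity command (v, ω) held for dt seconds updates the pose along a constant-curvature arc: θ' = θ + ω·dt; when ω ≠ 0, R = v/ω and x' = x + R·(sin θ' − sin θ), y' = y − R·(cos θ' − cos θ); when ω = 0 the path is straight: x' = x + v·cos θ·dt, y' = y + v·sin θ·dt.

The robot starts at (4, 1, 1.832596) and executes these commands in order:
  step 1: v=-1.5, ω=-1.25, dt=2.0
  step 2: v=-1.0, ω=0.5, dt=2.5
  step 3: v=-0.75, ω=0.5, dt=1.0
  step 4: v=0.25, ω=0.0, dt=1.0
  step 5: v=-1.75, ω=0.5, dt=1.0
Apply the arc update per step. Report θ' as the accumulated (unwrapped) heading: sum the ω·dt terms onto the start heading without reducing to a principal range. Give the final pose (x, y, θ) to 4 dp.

(-1.0310, -2.1650, 1.5826)

step 1: θ'=-0.6674 (R=1.2000) → pose (2.0982, -0.2531, -0.6674)
step 2: θ'=0.5826 (R=-2.0000) → pose (-0.2401, -0.1539, 0.5826)
step 3: θ'=1.0826 (R=-1.5000) → pose (-0.7396, -0.7029, 1.0826)
step 4: θ'=1.0826 (straight) → pose (-0.6224, -0.4821, 1.0826)
step 5: θ'=1.5826 (R=-3.5000) → pose (-1.0310, -2.1650, 1.5826)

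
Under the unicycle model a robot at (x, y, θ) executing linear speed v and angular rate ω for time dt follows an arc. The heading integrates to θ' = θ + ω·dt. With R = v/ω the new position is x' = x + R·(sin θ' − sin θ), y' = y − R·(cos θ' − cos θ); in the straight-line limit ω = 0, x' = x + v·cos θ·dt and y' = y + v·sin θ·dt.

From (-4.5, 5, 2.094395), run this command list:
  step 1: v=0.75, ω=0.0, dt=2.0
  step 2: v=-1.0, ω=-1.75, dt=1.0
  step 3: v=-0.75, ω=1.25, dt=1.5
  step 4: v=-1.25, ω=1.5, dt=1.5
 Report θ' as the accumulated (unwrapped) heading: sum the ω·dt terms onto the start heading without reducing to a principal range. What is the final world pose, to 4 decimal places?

(-4.3546, 4.8511, 4.4694)

step 1: θ'=2.0944 (straight) → pose (-5.2500, 6.2990, 2.0944)
step 2: θ'=0.3444 (R=0.5714) → pose (-5.5519, 5.4754, 0.3444)
step 3: θ'=2.2194 (R=-0.6000) → pose (-5.8275, 4.5482, 2.2194)
step 4: θ'=4.4694 (R=-0.8333) → pose (-4.3546, 4.8511, 4.4694)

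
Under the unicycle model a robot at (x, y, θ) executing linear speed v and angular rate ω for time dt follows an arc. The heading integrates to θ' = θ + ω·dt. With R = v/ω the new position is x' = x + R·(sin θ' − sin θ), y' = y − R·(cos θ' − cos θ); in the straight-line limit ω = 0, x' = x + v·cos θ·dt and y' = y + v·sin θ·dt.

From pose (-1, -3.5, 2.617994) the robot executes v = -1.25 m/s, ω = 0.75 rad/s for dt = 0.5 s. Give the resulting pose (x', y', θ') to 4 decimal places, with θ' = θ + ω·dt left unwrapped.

(-0.4134, -3.7049, 2.9930)

θ' = 2.6180 + 0.75·0.5 = 2.9930
R = v/ω = -1.25/0.75 = -1.6667
x' = -1 + -1.6667·(sin 2.9930 − sin 2.6180) = -0.4134
y' = -3.5 − -1.6667·(cos 2.9930 − cos 2.6180) = -3.7049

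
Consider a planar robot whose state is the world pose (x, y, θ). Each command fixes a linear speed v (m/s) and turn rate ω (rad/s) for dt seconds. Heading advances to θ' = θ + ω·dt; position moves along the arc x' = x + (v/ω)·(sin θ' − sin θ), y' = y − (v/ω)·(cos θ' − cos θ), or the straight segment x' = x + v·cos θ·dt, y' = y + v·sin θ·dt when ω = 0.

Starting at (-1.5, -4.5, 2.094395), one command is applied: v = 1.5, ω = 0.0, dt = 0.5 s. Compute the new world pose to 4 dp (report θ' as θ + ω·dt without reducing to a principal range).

θ' = 2.0944 + 0.0·0.5 = 2.0944
ω = 0 → straight: x' = -1.5 + 1.5·cos(2.0944)·0.5 = -1.8750
y' = -4.5 + 1.5·sin(2.0944)·0.5 = -3.8505

(-1.8750, -3.8505, 2.0944)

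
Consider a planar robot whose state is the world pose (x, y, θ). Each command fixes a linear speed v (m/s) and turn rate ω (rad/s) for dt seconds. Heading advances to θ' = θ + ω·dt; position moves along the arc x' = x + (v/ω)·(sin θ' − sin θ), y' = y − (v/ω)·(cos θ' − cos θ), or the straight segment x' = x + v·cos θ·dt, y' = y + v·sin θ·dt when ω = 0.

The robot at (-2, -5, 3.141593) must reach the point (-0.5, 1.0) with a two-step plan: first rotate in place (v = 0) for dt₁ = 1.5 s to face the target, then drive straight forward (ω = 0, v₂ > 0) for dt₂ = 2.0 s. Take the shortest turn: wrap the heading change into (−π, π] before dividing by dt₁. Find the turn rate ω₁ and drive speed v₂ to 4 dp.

heading to target = atan2(1−-5, -0.5−-2) = 1.3258
Δθ = wrap(1.3258 − 3.1416) = -1.8158; ω₁ = Δθ/dt₁ = -1.2105
distance = √((-0.5−-2)² + (1−-5)²) = 6.1847; v₂ = distance/dt₂ = 3.0923

ω₁ = -1.2105, v₂ = 3.0923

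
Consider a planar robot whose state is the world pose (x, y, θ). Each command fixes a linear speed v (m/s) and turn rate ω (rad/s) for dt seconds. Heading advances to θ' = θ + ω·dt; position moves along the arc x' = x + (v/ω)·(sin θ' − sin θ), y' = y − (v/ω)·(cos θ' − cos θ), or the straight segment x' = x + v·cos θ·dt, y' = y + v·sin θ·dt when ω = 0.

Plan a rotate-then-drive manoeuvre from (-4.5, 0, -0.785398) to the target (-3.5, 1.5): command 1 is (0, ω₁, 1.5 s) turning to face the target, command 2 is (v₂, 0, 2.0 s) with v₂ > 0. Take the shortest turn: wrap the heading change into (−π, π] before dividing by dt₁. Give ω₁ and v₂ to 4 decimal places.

heading to target = atan2(1.5−0, -3.5−-4.5) = 0.9828
Δθ = wrap(0.9828 − -0.7854) = 1.7682; ω₁ = Δθ/dt₁ = 1.1788
distance = √((-3.5−-4.5)² + (1.5−0)²) = 1.8028; v₂ = distance/dt₂ = 0.9014

ω₁ = 1.1788, v₂ = 0.9014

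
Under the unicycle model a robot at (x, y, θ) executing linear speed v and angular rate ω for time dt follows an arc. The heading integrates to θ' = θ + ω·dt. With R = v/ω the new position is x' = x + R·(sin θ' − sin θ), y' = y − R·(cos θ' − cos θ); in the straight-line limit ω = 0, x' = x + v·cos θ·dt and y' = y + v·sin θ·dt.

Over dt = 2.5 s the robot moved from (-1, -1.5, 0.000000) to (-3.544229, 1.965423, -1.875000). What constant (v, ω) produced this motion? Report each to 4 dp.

Δθ = -1.875000 − 0.000000 = -1.875000
ω = Δθ/dt = -1.875000/2.5 = -0.7500
R = −Δy/(cos θ' − cos θ) = 2.6667
v = R·ω = 2.6667·-0.7500 = -2.0000

v = -2.0000, ω = -0.7500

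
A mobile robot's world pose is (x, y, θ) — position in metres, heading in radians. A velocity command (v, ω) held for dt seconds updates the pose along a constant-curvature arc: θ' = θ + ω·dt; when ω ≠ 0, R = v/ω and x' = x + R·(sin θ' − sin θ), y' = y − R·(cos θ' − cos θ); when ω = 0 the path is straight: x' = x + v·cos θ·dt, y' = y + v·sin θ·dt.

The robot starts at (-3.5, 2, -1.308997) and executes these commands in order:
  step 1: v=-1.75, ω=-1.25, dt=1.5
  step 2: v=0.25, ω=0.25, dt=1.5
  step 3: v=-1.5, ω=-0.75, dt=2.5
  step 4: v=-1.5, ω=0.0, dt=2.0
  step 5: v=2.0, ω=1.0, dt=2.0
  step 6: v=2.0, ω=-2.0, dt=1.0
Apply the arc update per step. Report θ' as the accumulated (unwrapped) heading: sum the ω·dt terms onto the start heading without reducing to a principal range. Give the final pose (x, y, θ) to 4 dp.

step 1: θ'=-3.1840 (R=1.4000) → pose (-2.0884, 3.7611, -3.1840)
step 2: θ'=-2.8090 (R=1.0000) → pose (-2.4572, 3.7072, -2.8090)
step 3: θ'=-4.6840 (R=2.0000) → pose (0.1949, 1.8736, -4.6840)
step 4: θ'=-4.6840 (straight) → pose (0.2801, -1.1252, -4.6840)
step 5: θ'=-2.6840 (R=2.0000) → pose (-2.6027, 0.6122, -2.6840)
step 6: θ'=-4.6840 (R=-1.0000) → pose (-4.0441, 1.4810, -4.6840)

(-4.0441, 1.4810, -4.6840)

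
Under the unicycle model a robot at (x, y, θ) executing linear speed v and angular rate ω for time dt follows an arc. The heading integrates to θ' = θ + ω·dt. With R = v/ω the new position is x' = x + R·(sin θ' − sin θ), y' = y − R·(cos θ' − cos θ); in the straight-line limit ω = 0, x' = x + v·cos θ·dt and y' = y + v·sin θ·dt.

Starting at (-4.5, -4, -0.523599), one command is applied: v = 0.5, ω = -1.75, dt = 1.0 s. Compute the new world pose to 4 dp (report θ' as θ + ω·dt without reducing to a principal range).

θ' = -0.5236 + -1.75·1.0 = -2.2736
R = v/ω = 0.5/-1.75 = -0.2857
x' = -4.5 + -0.2857·(sin -2.2736 − sin -0.5236) = -4.4248
y' = -4 − -0.2857·(cos -2.2736 − cos -0.5236) = -4.4321

(-4.4248, -4.4321, -2.2736)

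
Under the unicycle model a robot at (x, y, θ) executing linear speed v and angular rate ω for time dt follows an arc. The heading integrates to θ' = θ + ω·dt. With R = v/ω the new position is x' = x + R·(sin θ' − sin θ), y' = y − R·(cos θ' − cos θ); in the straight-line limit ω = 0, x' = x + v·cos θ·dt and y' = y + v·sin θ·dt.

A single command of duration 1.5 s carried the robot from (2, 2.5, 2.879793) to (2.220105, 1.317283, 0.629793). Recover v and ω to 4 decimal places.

v = -1.0000, ω = -1.5000

Δθ = 0.629793 − 2.879793 = -2.250000
ω = Δθ/dt = -2.250000/1.5 = -1.5000
R = −Δy/(cos θ' − cos θ) = 0.6667
v = R·ω = 0.6667·-1.5000 = -1.0000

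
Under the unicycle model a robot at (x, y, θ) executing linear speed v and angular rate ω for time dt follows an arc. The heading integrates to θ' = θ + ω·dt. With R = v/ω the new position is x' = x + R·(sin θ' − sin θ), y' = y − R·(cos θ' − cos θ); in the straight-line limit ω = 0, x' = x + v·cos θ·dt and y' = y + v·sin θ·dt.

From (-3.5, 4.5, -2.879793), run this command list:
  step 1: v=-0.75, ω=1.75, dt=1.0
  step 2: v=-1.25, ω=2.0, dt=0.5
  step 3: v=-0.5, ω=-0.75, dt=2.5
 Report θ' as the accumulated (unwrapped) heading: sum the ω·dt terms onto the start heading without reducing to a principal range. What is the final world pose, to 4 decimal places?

step 1: θ'=-1.1298 (R=-0.4286) → pose (-3.2234, 5.0969, -1.1298)
step 2: θ'=-0.1298 (R=-0.6250) → pose (-3.7077, 5.4499, -0.1298)
step 3: θ'=-2.0048 (R=0.6667) → pose (-4.2262, 6.3913, -2.0048)

(-4.2262, 6.3913, -2.0048)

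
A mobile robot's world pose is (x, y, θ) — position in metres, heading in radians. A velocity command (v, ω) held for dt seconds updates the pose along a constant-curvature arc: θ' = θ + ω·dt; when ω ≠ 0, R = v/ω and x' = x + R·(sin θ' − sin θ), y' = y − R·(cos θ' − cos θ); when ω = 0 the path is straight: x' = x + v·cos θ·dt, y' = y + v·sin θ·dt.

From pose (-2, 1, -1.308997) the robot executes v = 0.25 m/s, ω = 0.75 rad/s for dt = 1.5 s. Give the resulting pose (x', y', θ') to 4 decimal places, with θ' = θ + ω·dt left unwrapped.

(-1.7390, 0.7586, -0.1840)

θ' = -1.3090 + 0.75·1.5 = -0.1840
R = v/ω = 0.25/0.75 = 0.3333
x' = -2 + 0.3333·(sin -0.1840 − sin -1.3090) = -1.7390
y' = 1 − 0.3333·(cos -0.1840 − cos -1.3090) = 0.7586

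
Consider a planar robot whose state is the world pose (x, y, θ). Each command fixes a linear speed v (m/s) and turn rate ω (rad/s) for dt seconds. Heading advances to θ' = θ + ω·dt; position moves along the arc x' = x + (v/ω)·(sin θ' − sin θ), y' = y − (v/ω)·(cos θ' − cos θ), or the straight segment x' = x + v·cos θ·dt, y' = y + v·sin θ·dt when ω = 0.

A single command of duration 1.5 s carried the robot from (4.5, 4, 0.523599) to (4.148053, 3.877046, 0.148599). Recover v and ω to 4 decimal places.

v = -0.2500, ω = -0.2500

Δθ = 0.148599 − 0.523599 = -0.375000
ω = Δθ/dt = -0.375000/1.5 = -0.2500
R = Δx/(sin θ' − sin θ) = 1.0000
v = R·ω = 1.0000·-0.2500 = -0.2500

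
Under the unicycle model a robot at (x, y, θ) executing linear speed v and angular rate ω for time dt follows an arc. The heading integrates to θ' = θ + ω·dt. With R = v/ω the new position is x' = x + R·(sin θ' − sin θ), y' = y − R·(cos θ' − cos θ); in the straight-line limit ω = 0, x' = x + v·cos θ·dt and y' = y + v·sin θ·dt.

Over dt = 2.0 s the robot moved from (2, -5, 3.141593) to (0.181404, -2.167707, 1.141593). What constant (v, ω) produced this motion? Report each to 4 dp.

Δθ = 1.141593 − 3.141593 = -2.000000
ω = Δθ/dt = -2.000000/2.0 = -1.0000
R = −Δy/(cos θ' − cos θ) = -2.0000
v = R·ω = -2.0000·-1.0000 = 2.0000

v = 2.0000, ω = -1.0000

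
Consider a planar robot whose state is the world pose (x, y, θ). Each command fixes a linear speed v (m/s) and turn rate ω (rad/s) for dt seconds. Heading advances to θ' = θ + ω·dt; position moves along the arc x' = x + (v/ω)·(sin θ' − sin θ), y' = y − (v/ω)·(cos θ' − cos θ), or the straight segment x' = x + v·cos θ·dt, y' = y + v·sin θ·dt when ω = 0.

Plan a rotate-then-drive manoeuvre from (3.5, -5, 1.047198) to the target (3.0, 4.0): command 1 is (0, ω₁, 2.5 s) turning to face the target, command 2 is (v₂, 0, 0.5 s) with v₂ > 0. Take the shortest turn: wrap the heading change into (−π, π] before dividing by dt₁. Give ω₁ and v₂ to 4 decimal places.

ω₁ = 0.2316, v₂ = 18.0278

heading to target = atan2(4−-5, 3−3.5) = 1.6263
Δθ = wrap(1.6263 − 1.0472) = 0.5791; ω₁ = Δθ/dt₁ = 0.2316
distance = √((3−3.5)² + (4−-5)²) = 9.0139; v₂ = distance/dt₂ = 18.0278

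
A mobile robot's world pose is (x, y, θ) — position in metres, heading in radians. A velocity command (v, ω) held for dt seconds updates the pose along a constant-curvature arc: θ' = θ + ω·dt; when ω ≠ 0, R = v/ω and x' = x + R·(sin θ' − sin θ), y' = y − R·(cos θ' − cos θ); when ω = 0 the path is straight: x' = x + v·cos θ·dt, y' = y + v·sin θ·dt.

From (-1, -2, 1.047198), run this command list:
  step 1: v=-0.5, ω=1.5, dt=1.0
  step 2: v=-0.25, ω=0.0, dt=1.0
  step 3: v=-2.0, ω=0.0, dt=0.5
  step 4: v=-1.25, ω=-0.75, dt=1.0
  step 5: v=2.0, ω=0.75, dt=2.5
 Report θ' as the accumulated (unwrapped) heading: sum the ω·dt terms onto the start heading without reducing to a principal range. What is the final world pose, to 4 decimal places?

step 1: θ'=2.5472 (R=-0.3333) → pose (-0.8980, -2.4428, 2.5472)
step 2: θ'=2.5472 (straight) → pose (-0.6909, -2.5828, 2.5472)
step 3: θ'=2.5472 (straight) → pose (0.1376, -3.1428, 2.5472)
step 4: θ'=1.7972 (R=1.6667) → pose (0.8284, -4.1495, 1.7972)
step 5: θ'=3.6722 (R=2.6667) → pose (-3.1197, -2.4481, 3.6722)

(-3.1197, -2.4481, 3.6722)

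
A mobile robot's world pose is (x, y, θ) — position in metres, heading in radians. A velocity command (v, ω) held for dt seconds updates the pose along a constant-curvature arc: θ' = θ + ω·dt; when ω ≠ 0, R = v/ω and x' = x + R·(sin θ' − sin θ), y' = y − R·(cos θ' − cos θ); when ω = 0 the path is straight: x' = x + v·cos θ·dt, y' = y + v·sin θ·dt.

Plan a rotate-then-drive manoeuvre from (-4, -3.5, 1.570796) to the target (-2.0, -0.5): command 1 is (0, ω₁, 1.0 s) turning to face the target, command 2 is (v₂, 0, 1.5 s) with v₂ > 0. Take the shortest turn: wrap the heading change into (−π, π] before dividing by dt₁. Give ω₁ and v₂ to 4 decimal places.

heading to target = atan2(-0.5−-3.5, -2−-4) = 0.9828
Δθ = wrap(0.9828 − 1.5708) = -0.5880; ω₁ = Δθ/dt₁ = -0.5880
distance = √((-2−-4)² + (-0.5−-3.5)²) = 3.6056; v₂ = distance/dt₂ = 2.4037

ω₁ = -0.5880, v₂ = 2.4037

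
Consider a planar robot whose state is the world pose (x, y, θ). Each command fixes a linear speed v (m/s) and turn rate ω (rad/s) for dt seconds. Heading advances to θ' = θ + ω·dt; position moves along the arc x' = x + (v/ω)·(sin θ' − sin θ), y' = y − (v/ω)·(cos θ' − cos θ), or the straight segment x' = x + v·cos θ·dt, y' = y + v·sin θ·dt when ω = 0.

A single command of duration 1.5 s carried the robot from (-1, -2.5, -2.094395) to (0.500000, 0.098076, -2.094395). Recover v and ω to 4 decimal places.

v = -2.0000, ω = 0.0000

Δθ = -2.094395 − -2.094395 = 0.000000
ω = Δθ/dt = 0.000000/1.5 = 0.0000
ω = 0 → v = (Δx·cos θ + Δy·sin θ)/dt = -2.0000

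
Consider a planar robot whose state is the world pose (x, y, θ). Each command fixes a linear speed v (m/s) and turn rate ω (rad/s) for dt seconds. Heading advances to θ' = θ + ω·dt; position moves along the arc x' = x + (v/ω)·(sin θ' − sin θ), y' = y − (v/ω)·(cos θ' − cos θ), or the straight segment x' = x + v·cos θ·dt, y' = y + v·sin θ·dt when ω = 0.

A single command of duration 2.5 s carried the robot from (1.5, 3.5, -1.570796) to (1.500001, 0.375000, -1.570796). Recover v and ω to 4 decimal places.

Δθ = -1.570796 − -1.570796 = 0.000000
ω = Δθ/dt = 0.000000/2.5 = 0.0000
ω = 0 → v = (Δx·cos θ + Δy·sin θ)/dt = 1.2500

v = 1.2500, ω = 0.0000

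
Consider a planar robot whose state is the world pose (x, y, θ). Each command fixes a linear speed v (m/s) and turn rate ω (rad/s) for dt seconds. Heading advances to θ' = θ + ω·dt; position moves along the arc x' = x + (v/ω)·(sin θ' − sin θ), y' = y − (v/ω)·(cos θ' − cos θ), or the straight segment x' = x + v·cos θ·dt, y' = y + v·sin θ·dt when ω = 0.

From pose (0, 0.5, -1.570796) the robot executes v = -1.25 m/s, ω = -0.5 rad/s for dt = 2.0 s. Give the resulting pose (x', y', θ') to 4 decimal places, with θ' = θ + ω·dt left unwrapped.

θ' = -1.5708 + -0.5·2.0 = -2.5708
R = v/ω = -1.25/-0.5 = 2.5000
x' = 0 + 2.5000·(sin -2.5708 − sin -1.5708) = 1.1492
y' = 0.5 − 2.5000·(cos -2.5708 − cos -1.5708) = 2.6037

(1.1492, 2.6037, -2.5708)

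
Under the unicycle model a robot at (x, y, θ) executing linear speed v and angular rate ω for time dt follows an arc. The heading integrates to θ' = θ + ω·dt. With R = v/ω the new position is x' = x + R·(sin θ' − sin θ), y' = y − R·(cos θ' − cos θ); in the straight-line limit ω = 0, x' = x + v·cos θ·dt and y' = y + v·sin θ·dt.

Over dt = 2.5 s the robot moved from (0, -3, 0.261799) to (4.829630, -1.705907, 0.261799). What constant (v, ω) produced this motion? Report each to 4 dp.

Δθ = 0.261799 − 0.261799 = 0.000000
ω = Δθ/dt = 0.000000/2.5 = 0.0000
ω = 0 → v = (Δx·cos θ + Δy·sin θ)/dt = 2.0000

v = 2.0000, ω = 0.0000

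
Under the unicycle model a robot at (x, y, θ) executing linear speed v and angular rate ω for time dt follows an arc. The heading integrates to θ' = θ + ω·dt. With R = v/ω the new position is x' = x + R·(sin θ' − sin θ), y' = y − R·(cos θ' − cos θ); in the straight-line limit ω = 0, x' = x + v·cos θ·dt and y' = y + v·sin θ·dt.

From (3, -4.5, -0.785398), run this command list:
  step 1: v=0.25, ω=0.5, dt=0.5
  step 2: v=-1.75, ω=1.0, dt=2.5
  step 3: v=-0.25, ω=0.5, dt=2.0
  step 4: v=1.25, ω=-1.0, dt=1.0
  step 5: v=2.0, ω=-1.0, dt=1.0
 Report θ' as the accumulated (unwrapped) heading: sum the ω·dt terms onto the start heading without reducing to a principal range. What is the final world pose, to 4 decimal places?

step 1: θ'=-0.5354 (R=0.5000) → pose (3.0985, -4.5765, -0.5354)
step 2: θ'=1.9646 (R=-1.7500) → pose (0.5896, -6.7531, 1.9646)
step 3: θ'=2.9646 (R=-0.5000) → pose (0.9633, -7.0534, 2.9646)
step 4: θ'=1.9646 (R=-1.2500) → pose (0.0291, -6.3026, 1.9646)
step 5: θ'=0.9646 (R=-2.0000) → pose (0.2323, -4.3957, 0.9646)

(0.2323, -4.3957, 0.9646)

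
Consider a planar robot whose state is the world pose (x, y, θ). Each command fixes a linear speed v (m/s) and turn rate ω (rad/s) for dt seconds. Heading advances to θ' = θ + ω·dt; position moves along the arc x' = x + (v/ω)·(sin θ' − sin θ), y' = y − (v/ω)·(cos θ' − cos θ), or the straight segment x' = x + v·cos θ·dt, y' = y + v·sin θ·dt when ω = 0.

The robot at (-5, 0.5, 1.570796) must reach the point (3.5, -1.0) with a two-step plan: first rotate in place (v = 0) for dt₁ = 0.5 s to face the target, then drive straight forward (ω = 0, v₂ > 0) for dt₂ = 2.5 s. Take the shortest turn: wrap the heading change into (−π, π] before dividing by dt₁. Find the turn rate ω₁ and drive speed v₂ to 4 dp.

ω₁ = -3.4909, v₂ = 3.4525

heading to target = atan2(-1−0.5, 3.5−-5) = -0.1747
Δθ = wrap(-0.1747 − 1.5708) = -1.7455; ω₁ = Δθ/dt₁ = -3.4909
distance = √((3.5−-5)² + (-1−0.5)²) = 8.6313; v₂ = distance/dt₂ = 3.4525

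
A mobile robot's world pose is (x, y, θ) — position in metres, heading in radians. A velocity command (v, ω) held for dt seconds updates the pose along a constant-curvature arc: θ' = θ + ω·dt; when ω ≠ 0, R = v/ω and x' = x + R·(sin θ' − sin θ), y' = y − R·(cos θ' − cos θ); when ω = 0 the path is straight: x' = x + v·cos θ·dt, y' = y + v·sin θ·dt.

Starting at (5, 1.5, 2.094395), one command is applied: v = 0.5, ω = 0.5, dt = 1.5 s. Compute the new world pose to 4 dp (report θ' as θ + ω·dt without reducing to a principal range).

θ' = 2.0944 + 0.5·1.5 = 2.8444
R = v/ω = 0.5/0.5 = 1.0000
x' = 5 + 1.0000·(sin 2.8444 − sin 2.0944) = 4.4268
y' = 1.5 − 1.0000·(cos 2.8444 − cos 2.0944) = 1.9562

(4.4268, 1.9562, 2.8444)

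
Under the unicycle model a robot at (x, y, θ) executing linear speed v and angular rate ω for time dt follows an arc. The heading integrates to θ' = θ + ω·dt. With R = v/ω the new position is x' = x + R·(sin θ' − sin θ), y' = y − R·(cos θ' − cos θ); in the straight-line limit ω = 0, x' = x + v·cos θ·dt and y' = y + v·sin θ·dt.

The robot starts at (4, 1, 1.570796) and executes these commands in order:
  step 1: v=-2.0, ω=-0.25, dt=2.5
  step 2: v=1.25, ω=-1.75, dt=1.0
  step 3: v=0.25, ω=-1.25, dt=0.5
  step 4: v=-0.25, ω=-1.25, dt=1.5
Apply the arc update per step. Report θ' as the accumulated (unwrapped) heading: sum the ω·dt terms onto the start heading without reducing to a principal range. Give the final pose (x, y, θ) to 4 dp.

step 1: θ'=0.9458 (R=8.0000) → pose (2.4877, -3.6808, 0.9458)
step 2: θ'=-0.8042 (R=-0.7143) → pose (3.5814, -3.6032, -0.8042)
step 3: θ'=-1.4292 (R=-0.2000) → pose (3.6354, -3.7137, -1.4292)
step 4: θ'=-3.3042 (R=0.2000) → pose (3.8658, -3.4881, -3.3042)

(3.8658, -3.4881, -3.3042)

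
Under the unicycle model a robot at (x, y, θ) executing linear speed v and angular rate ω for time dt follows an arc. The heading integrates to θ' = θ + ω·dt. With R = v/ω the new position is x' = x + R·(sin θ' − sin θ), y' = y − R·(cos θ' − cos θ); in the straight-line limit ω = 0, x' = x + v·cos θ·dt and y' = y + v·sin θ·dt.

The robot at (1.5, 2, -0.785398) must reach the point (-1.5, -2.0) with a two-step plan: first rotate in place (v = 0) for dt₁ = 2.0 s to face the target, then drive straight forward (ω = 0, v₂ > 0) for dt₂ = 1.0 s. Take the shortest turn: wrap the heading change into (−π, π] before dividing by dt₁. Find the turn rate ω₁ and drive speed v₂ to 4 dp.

ω₁ = -0.7144, v₂ = 5.0000

heading to target = atan2(-2−2, -1.5−1.5) = -2.2143
Δθ = wrap(-2.2143 − -0.7854) = -1.4289; ω₁ = Δθ/dt₁ = -0.7144
distance = √((-1.5−1.5)² + (-2−2)²) = 5.0000; v₂ = distance/dt₂ = 5.0000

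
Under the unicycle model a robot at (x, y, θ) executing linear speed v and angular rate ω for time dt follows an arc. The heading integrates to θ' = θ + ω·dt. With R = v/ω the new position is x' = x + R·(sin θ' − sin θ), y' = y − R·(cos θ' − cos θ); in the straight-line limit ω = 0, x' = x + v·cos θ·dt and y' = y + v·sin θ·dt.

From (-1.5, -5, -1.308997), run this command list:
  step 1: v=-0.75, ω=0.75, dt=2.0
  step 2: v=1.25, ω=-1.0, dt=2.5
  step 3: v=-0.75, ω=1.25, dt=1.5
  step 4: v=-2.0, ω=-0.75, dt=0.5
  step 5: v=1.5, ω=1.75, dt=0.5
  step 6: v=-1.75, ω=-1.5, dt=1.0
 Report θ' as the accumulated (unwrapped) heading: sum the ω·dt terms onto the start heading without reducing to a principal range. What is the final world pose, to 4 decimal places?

(-3.0496, -4.0771, -1.4340)

step 1: θ'=0.1910 (R=-1.0000) → pose (-2.6558, -4.2770, 0.1910)
step 2: θ'=-2.3090 (R=-1.2500) → pose (-1.4939, -6.3455, -2.3090)
step 3: θ'=-0.4340 (R=-0.6000) → pose (-1.6854, -5.3973, -0.4340)
step 4: θ'=-0.8090 (R=2.6667) → pose (-2.4936, -4.8185, -0.8090)
step 5: θ'=0.0660 (R=0.8571) → pose (-1.8169, -5.0821, 0.0660)
step 6: θ'=-1.4340 (R=1.1667) → pose (-3.0496, -4.0771, -1.4340)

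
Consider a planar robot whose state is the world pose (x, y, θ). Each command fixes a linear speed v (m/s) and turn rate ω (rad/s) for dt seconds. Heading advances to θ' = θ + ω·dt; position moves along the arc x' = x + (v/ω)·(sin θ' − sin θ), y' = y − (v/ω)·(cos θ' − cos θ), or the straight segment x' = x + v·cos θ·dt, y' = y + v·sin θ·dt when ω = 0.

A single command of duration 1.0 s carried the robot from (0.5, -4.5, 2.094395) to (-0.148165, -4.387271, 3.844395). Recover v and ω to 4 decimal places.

Δθ = 3.844395 − 2.094395 = 1.750000
ω = Δθ/dt = 1.750000/1.0 = 1.7500
R = Δx/(sin θ' − sin θ) = 0.4286
v = R·ω = 0.4286·1.7500 = 0.7500

v = 0.7500, ω = 1.7500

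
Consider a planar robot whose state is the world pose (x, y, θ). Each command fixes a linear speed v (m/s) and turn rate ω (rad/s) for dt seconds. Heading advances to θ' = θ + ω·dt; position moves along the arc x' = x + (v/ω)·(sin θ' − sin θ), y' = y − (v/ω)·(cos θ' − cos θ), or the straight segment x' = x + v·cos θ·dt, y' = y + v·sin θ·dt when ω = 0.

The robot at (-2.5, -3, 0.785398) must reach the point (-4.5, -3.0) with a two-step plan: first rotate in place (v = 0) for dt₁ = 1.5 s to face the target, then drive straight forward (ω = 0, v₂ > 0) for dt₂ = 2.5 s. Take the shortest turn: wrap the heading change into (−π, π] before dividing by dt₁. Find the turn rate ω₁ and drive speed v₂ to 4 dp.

heading to target = atan2(-3−-3, -4.5−-2.5) = 3.1416
Δθ = wrap(3.1416 − 0.7854) = 2.3562; ω₁ = Δθ/dt₁ = 1.5708
distance = √((-4.5−-2.5)² + (-3−-3)²) = 2.0000; v₂ = distance/dt₂ = 0.8000

ω₁ = 1.5708, v₂ = 0.8000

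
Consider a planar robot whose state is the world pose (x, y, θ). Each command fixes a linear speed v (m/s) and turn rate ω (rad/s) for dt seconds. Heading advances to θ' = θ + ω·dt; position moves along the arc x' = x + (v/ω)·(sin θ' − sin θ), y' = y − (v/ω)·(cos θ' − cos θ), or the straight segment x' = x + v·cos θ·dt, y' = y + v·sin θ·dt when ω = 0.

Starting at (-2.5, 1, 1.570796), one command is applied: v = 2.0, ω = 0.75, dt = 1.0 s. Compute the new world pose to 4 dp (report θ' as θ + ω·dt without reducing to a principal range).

θ' = 1.5708 + 0.75·1.0 = 2.3208
R = v/ω = 2.0/0.75 = 2.6667
x' = -2.5 + 2.6667·(sin 2.3208 − sin 1.5708) = -3.2155
y' = 1 − 2.6667·(cos 2.3208 − cos 1.5708) = 2.8177

(-3.2155, 2.8177, 2.3208)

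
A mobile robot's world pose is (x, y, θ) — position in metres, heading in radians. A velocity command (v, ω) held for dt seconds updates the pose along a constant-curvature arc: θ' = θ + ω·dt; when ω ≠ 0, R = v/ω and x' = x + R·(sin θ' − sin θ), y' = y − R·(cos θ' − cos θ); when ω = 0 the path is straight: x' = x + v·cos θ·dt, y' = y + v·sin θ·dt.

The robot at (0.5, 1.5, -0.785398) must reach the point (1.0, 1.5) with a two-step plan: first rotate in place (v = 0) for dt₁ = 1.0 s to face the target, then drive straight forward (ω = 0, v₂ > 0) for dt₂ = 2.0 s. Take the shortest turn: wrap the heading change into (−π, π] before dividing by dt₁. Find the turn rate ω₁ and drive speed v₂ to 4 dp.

heading to target = atan2(1.5−1.5, 1−0.5) = 0.0000
Δθ = wrap(0.0000 − -0.7854) = 0.7854; ω₁ = Δθ/dt₁ = 0.7854
distance = √((1−0.5)² + (1.5−1.5)²) = 0.5000; v₂ = distance/dt₂ = 0.2500

ω₁ = 0.7854, v₂ = 0.2500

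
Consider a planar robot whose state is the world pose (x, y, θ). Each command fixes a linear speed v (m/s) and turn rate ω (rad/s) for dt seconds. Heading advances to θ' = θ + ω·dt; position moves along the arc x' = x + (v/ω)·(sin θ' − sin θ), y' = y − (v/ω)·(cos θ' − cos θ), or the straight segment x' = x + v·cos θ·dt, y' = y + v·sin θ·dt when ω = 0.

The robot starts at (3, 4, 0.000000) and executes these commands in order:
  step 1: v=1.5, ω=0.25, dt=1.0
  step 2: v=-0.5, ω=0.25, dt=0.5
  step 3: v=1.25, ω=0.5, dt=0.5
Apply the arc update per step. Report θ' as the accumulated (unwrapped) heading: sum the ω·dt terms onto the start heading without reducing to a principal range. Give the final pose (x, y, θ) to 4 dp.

step 1: θ'=0.2500 (R=6.0000) → pose (4.4844, 4.1865, 0.2500)
step 2: θ'=0.3750 (R=-2.0000) → pose (4.2467, 4.1097, 0.3750)
step 3: θ'=0.6250 (R=2.5000) → pose (4.7937, 4.4086, 0.6250)

(4.7937, 4.4086, 0.6250)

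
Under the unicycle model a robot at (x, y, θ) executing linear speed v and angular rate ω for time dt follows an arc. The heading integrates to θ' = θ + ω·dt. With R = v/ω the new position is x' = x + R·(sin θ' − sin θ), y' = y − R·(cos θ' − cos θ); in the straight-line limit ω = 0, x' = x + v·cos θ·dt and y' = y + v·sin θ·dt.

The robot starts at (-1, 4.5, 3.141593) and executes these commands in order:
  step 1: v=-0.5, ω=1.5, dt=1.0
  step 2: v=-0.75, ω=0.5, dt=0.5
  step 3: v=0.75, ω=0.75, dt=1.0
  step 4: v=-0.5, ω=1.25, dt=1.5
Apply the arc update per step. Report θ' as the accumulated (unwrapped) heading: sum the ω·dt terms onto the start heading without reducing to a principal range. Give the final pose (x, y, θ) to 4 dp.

(-0.9191, 4.3723, 7.5166)

step 1: θ'=4.6416 (R=-0.3333) → pose (-0.6675, 4.8098, 4.6416)
step 2: θ'=4.8916 (R=-1.5000) → pose (-0.6878, 5.1832, 4.8916)
step 3: θ'=5.6416 (R=1.0000) → pose (-0.3023, 4.5603, 5.6416)
step 4: θ'=7.5166 (R=-0.4000) → pose (-0.9191, 4.3723, 7.5166)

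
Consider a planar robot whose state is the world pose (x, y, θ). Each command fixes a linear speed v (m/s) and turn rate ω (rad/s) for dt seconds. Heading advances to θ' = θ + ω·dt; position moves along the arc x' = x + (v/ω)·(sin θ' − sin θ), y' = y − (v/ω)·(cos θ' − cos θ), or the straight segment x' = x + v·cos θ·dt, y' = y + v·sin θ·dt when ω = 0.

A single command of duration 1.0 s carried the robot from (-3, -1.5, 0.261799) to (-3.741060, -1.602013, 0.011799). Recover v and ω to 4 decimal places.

v = -0.7500, ω = -0.2500

Δθ = 0.011799 − 0.261799 = -0.250000
ω = Δθ/dt = -0.250000/1.0 = -0.2500
R = Δx/(sin θ' − sin θ) = 3.0000
v = R·ω = 3.0000·-0.2500 = -0.7500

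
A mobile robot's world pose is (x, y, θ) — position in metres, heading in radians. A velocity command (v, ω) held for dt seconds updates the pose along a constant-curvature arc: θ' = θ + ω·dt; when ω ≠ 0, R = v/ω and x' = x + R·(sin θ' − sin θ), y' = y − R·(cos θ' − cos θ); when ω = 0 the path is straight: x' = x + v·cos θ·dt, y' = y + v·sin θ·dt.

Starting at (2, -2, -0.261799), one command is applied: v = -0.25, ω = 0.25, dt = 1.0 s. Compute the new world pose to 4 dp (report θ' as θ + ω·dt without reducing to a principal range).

(1.7530, -1.9660, -0.0118)

θ' = -0.2618 + 0.25·1.0 = -0.0118
R = v/ω = -0.25/0.25 = -1.0000
x' = 2 + -1.0000·(sin -0.0118 − sin -0.2618) = 1.7530
y' = -2 − -1.0000·(cos -0.0118 − cos -0.2618) = -1.9660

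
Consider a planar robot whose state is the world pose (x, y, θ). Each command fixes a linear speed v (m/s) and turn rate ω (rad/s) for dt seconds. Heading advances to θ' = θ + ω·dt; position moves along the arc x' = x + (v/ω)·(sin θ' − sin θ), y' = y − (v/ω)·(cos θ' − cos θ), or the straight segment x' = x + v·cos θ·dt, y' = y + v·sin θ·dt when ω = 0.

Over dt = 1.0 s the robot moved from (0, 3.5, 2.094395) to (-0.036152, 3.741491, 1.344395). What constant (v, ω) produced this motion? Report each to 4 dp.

v = 0.2500, ω = -0.7500

Δθ = 1.344395 − 2.094395 = -0.750000
ω = Δθ/dt = -0.750000/1.0 = -0.7500
R = −Δy/(cos θ' − cos θ) = -0.3333
v = R·ω = -0.3333·-0.7500 = 0.2500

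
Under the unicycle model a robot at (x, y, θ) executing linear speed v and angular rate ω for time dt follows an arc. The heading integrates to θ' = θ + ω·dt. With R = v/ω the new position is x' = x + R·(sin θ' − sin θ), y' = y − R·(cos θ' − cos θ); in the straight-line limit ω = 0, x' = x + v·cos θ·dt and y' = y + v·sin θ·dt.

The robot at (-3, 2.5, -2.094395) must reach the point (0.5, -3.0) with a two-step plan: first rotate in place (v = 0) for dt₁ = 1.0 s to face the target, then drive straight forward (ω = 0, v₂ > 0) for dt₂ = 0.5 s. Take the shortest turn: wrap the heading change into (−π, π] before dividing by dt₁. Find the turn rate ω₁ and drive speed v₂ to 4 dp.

heading to target = atan2(-3−2.5, 0.5−-3) = -1.0041
Δθ = wrap(-1.0041 − -2.0944) = 1.0903; ω₁ = Δθ/dt₁ = 1.0903
distance = √((0.5−-3)² + (-3−2.5)²) = 6.5192; v₂ = distance/dt₂ = 13.0384

ω₁ = 1.0903, v₂ = 13.0384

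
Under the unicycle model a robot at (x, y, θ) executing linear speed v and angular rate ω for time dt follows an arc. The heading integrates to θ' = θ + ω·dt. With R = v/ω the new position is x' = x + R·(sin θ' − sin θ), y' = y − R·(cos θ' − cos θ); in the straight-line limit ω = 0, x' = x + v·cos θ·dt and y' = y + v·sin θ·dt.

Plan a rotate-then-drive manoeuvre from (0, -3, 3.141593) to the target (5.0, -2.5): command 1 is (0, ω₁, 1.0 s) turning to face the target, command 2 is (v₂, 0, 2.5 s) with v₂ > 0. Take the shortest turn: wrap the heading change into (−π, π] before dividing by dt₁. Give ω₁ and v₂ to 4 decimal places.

heading to target = atan2(-2.5−-3, 5−0) = 0.0997
Δθ = wrap(0.0997 − 3.1416) = -3.0419; ω₁ = Δθ/dt₁ = -3.0419
distance = √((5−0)² + (-2.5−-3)²) = 5.0249; v₂ = distance/dt₂ = 2.0100

ω₁ = -3.0419, v₂ = 2.0100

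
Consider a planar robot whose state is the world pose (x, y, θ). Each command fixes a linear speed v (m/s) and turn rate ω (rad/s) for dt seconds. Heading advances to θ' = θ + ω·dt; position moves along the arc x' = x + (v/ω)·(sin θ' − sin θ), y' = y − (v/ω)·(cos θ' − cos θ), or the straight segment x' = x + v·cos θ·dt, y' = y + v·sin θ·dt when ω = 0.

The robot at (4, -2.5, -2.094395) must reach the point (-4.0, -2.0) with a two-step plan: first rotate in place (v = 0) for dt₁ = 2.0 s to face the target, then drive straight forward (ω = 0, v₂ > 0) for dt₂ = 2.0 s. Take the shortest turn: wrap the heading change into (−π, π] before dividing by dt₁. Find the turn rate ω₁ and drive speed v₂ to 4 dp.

ω₁ = -0.5548, v₂ = 4.0078

heading to target = atan2(-2−-2.5, -4−4) = 3.0792
Δθ = wrap(3.0792 − -2.0944) = -1.1096; ω₁ = Δθ/dt₁ = -0.5548
distance = √((-4−4)² + (-2−-2.5)²) = 8.0156; v₂ = distance/dt₂ = 4.0078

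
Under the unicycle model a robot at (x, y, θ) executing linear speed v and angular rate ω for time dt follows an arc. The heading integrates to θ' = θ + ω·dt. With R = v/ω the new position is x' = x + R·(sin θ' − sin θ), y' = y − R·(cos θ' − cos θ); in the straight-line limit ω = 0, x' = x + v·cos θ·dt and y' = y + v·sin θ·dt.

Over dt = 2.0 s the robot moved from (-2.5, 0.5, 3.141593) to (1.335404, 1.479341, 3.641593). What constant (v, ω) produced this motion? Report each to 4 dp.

v = -2.0000, ω = 0.2500

Δθ = 3.641593 − 3.141593 = 0.500000
ω = Δθ/dt = 0.500000/2.0 = 0.2500
R = Δx/(sin θ' − sin θ) = -8.0000
v = R·ω = -8.0000·0.2500 = -2.0000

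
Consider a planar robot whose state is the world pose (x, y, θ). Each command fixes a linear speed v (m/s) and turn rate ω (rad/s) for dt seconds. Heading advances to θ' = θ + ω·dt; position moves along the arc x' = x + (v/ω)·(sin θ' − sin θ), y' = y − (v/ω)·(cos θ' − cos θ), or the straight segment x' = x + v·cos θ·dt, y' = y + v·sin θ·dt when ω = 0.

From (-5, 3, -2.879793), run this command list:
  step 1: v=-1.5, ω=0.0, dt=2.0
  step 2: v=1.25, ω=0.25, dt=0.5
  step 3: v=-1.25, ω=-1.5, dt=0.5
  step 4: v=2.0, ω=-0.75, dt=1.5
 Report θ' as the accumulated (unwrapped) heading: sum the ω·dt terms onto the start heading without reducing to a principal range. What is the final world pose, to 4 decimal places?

step 1: θ'=-2.8798 (straight) → pose (-2.1022, 3.7765, -2.8798)
step 2: θ'=-2.7548 (R=5.0000) → pose (-2.6943, 3.5774, -2.7548)
step 3: θ'=-3.5048 (R=0.8333) → pose (-2.0838, 3.5846, -3.5048)
step 4: θ'=-4.6298 (R=-2.6667) → pose (-3.7940, 5.8573, -4.6298)

(-3.7940, 5.8573, -4.6298)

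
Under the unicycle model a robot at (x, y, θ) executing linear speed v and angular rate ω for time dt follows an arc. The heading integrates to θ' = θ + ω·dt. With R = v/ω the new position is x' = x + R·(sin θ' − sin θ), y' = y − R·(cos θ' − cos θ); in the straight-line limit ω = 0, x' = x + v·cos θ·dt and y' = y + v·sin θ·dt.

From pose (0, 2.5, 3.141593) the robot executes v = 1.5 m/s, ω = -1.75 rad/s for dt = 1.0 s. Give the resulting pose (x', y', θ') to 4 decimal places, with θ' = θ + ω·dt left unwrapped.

(-0.8434, 3.5099, 1.3916)

θ' = 3.1416 + -1.75·1.0 = 1.3916
R = v/ω = 1.5/-1.75 = -0.8571
x' = 0 + -0.8571·(sin 1.3916 − sin 3.1416) = -0.8434
y' = 2.5 − -0.8571·(cos 1.3916 − cos 3.1416) = 3.5099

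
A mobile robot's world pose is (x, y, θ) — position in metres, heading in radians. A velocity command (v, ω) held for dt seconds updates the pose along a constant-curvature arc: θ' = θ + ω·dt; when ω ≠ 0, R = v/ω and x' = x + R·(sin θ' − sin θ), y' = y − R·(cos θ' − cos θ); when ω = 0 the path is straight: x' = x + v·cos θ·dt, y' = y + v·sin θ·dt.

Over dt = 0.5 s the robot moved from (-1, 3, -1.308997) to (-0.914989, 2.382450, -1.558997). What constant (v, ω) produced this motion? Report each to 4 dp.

Δθ = -1.558997 − -1.308997 = -0.250000
ω = Δθ/dt = -0.250000/0.5 = -0.5000
R = −Δy/(cos θ' − cos θ) = -2.5000
v = R·ω = -2.5000·-0.5000 = 1.2500

v = 1.2500, ω = -0.5000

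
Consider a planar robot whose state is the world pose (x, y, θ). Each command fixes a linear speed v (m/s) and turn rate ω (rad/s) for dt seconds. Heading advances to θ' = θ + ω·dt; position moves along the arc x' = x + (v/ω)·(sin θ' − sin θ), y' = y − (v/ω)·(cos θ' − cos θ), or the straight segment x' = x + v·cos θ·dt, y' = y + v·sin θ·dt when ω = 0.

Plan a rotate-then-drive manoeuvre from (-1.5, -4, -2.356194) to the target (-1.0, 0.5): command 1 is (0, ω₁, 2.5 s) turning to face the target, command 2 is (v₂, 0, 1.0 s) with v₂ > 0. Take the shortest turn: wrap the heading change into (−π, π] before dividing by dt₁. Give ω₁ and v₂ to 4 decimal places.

ω₁ = -0.9867, v₂ = 4.5277

heading to target = atan2(0.5−-4, -1−-1.5) = 1.4601
Δθ = wrap(1.4601 − -2.3562) = -2.4669; ω₁ = Δθ/dt₁ = -0.9867
distance = √((-1−-1.5)² + (0.5−-4)²) = 4.5277; v₂ = distance/dt₂ = 4.5277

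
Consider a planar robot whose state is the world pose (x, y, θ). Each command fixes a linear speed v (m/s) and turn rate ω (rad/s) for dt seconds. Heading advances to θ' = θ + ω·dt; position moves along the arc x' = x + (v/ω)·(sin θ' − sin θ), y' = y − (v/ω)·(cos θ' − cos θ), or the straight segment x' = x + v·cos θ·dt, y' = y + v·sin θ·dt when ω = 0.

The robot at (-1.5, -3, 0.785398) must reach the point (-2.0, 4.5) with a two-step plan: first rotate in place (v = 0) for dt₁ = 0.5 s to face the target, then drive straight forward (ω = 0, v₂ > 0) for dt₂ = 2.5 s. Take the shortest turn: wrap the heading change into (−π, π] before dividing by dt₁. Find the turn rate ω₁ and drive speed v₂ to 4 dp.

heading to target = atan2(4.5−-3, -2−-1.5) = 1.6374
Δθ = wrap(1.6374 − 0.7854) = 0.8520; ω₁ = Δθ/dt₁ = 1.7039
distance = √((-2−-1.5)² + (4.5−-3)²) = 7.5166; v₂ = distance/dt₂ = 3.0067

ω₁ = 1.7039, v₂ = 3.0067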